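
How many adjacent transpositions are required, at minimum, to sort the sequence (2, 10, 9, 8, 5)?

6

The minimum number of adjacent swaps to sort an array equals its inversion count, since every such swap removes exactly one inversion.
Count inversions — for each element, later elements that are smaller:
2: none → 0
10: 9, 8, 5 → 3
9: 8, 5 → 2
8: 5 → 1
5: none → 0
Total inversions: 0 + 3 + 2 + 1 + 0 = 6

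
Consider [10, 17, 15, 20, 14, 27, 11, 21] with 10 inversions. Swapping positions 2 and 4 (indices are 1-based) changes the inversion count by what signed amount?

+1

Positions 2 and 4 hold 17 and 20; after swapping, the array is [10, 20, 15, 17, 14, 27, 11, 21].
Element-by-element contributions:
10: 0
20: 4
15: 2
17: 2
14: 1
27: 2
11: 0
21: 0
Sum: 0 + 4 + 2 + 2 + 1 + 2 + 0 + 0 = 11
Change: 11 − 10 = +1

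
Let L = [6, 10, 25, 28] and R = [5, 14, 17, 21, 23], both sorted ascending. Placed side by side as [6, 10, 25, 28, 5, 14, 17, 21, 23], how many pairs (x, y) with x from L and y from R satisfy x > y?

12

Take each right-half value and tally the left-half values above it:
r = 5: 6, 10, 25, 28 → 4
r = 14: 25, 28 → 2
r = 17: 25, 28 → 2
r = 21: 25, 28 → 2
r = 23: 25, 28 → 2
Cross-inversions: 4 + 2 + 2 + 2 + 2 = 12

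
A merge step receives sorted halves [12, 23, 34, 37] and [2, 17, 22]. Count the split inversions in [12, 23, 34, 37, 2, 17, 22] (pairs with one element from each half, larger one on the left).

10

Take each right-half value and tally the left-half values above it:
r = 2: 12, 23, 34, 37 → 4
r = 17: 23, 34, 37 → 3
r = 22: 23, 34, 37 → 3
Cross-inversions: 4 + 3 + 3 = 10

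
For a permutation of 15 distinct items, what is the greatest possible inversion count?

105 inversions

A reversed (strictly descending) arrangement makes every pair an inversion, giving C(15, 2) inversions.
C(15, 2) = 15·14/2 = 105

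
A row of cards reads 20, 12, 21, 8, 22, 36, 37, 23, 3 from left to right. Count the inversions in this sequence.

Count, for each position, how many later elements it exceeds:
20 → 12, 8, 3 → 3
12 → 8, 3 → 2
21 → 8, 3 → 2
8 → 3 → 1
22 → 3 → 1
36 → 23, 3 → 2
37 → 23, 3 → 2
23 → 3 → 1
3 → none → 0
Sum: 3 + 2 + 2 + 1 + 1 + 2 + 2 + 1 + 0 = 14

14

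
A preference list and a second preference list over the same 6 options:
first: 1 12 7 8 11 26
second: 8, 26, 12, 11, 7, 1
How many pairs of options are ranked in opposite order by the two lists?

Assign each item its position (1..6) in the first ordering, then rewrite the second ordering as that position sequence:
positions: 1→1, 12→2, 7→3, 8→4, 11→5, 26→6
second ordering as positions: [4, 6, 2, 5, 3, 1]
Discordant pairs = inversions in this position sequence.
4: 2, 3, 1 → 3
6: 2, 5, 3, 1 → 4
2: 1 → 1
5: 3, 1 → 2
3: 1 → 1
1: 0
Total: 3 + 4 + 1 + 2 + 1 + 0 = 11

11 pairs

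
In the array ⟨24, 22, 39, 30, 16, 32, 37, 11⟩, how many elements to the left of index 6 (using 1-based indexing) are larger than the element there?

The element at index 6 is 32.
Elements before it: 24, 22, 39, 30, 16
Those larger than 32: 39

1 such element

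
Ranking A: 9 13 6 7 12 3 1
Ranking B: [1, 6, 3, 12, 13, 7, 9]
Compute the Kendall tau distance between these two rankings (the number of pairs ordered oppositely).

17

Assign each item its position (1..7) in the first ordering, then rewrite the second ordering as that position sequence:
positions: 9→1, 13→2, 6→3, 7→4, 12→5, 3→6, 1→7
second ordering as positions: [7, 3, 6, 5, 2, 4, 1]
Discordant pairs = inversions in this position sequence.
7: 3, 6, 5, 2, 4, 1 → 6
3: 2, 1 → 2
6: 5, 2, 4, 1 → 4
5: 2, 4, 1 → 3
2: 1 → 1
4: 1 → 1
1: 0
Total: 6 + 2 + 4 + 3 + 1 + 1 + 0 = 17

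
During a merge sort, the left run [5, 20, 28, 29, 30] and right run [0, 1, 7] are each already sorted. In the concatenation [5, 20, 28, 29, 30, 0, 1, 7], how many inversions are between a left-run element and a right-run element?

14 split inversions

For each element r of the right run, count left-run elements greater than r:
r = 0: 5, 20, 28, 29, 30 → 5
r = 1: 5, 20, 28, 29, 30 → 5
r = 7: 20, 28, 29, 30 → 4
Cross-inversions: 5 + 5 + 4 = 14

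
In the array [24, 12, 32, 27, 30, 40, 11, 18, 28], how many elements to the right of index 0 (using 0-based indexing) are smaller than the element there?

The element at index 0 is 24.
Elements after it: 12, 32, 27, 30, 40, 11, 18, 28
Those smaller than 24: 12, 11, 18

3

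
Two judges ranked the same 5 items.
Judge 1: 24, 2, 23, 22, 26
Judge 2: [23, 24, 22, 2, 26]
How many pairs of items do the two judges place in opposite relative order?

3

Assign each item its position (1..5) in the first ordering, then rewrite the second ordering as that position sequence:
positions: 24→1, 2→2, 23→3, 22→4, 26→5
second ordering as positions: [3, 1, 4, 2, 5]
Discordant pairs = inversions in this position sequence.
3: 1, 2 → 2
1: 0
4: 2 → 1
2: 0
5: 0
Total: 2 + 0 + 1 + 0 + 0 = 3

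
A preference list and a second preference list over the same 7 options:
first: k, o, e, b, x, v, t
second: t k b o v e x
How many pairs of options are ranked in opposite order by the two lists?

Assign each item its position (1..7) in the first ordering, then rewrite the second ordering as that position sequence:
positions: k→1, o→2, e→3, b→4, x→5, v→6, t→7
second ordering as positions: [7, 1, 4, 2, 6, 3, 5]
Discordant pairs = inversions in this position sequence.
7: 1, 4, 2, 6, 3, 5 → 6
1: 0
4: 2, 3 → 2
2: 0
6: 3, 5 → 2
3: 0
5: 0
Total: 6 + 0 + 2 + 0 + 2 + 0 + 0 = 10

Pairs: 10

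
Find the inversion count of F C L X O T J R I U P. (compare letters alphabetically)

20

Count, for each position, how many later elements it exceeds:
F → C → 1
C → none → 0
L → J, I → 2
X → O, T, J, R, I, U, P → 7
O → J, I → 2
T → J, R, I, P → 4
J → I → 1
R → I, P → 2
I → none → 0
U → P → 1
P → none → 0
Sum: 1 + 0 + 2 + 7 + 2 + 4 + 1 + 2 + 0 + 1 + 0 = 20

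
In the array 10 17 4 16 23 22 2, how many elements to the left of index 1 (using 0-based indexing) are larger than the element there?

0 such elements

The element at index 1 is 17.
Elements before it: 10
None of them are larger than 17.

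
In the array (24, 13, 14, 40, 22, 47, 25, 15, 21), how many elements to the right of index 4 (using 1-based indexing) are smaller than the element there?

4

The element at index 4 is 40.
Elements after it: 22, 47, 25, 15, 21
Those smaller than 40: 22, 25, 15, 21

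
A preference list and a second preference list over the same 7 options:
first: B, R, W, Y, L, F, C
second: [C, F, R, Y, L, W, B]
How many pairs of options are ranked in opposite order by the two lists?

Assign each item its position (1..7) in the first ordering, then rewrite the second ordering as that position sequence:
positions: B→1, R→2, W→3, Y→4, L→5, F→6, C→7
second ordering as positions: [7, 6, 2, 4, 5, 3, 1]
Discordant pairs = inversions in this position sequence.
7: 6, 2, 4, 5, 3, 1 → 6
6: 2, 4, 5, 3, 1 → 5
2: 1 → 1
4: 3, 1 → 2
5: 3, 1 → 2
3: 1 → 1
1: 0
Total: 6 + 5 + 1 + 2 + 2 + 1 + 0 = 17

17 pairs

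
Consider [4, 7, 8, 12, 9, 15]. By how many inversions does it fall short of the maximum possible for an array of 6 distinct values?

Maximum inversions for 6 distinct elements is C(6, 2) = 6·5/2 = 15.
Current inversions — for each element, count later smaller elements:
4: 0
7: 0
8: 0
12: 1
9: 0
15: 0
Current total: 0 + 0 + 0 + 1 + 0 + 0 = 1
Shortfall: 15 − 1 = 14

14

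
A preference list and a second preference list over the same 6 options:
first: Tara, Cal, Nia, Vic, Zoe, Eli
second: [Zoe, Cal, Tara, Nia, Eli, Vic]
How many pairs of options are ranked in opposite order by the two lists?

There are 6 pairs.

Assign each item its position (1..6) in the first ordering, then rewrite the second ordering as that position sequence:
positions: Tara→1, Cal→2, Nia→3, Vic→4, Zoe→5, Eli→6
second ordering as positions: [5, 2, 1, 3, 6, 4]
Discordant pairs = inversions in this position sequence.
5: 2, 1, 3, 4 → 4
2: 1 → 1
1: 0
3: 0
6: 4 → 1
4: 0
Total: 4 + 1 + 0 + 0 + 1 + 0 = 6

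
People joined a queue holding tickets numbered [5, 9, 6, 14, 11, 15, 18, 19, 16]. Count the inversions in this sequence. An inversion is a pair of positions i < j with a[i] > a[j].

Inversions: 4

Sweep left to right; for each value list the smaller values that follow it:
5: 0
9: 1
6: 0
14: 1
11: 0
15: 0
18: 1
19: 1
16: 0
Sum: 0 + 1 + 0 + 1 + 0 + 0 + 1 + 1 + 0 = 4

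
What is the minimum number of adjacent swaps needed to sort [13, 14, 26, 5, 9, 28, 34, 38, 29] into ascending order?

8

Minimum adjacent swaps = number of inversions (each swap of adjacent out-of-order elements removes one inversion and no swap can remove more).
Count inversions — for each element, later elements that are smaller:
13: 5, 9 → 2
14: 5, 9 → 2
26: 5, 9 → 2
5: none → 0
9: none → 0
28: none → 0
34: 29 → 1
38: 29 → 1
29: none → 0
Total inversions: 2 + 2 + 2 + 0 + 0 + 0 + 1 + 1 + 0 = 8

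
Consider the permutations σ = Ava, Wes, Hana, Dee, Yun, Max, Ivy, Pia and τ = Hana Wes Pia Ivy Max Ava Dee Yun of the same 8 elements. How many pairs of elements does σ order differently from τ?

There are 15 discordant pairs.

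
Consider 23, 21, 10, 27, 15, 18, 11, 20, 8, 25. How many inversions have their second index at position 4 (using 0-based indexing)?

The element at index 4 is 15.
Elements before it: 23, 21, 10, 27
Those larger than 15: 23, 21, 27

3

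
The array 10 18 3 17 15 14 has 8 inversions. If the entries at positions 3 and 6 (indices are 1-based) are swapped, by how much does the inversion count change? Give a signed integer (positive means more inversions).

+1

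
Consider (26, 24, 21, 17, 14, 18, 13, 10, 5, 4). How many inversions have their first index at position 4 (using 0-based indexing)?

The element at index 4 is 14.
Elements after it: 18, 13, 10, 5, 4
Those smaller than 14: 13, 10, 5, 4

4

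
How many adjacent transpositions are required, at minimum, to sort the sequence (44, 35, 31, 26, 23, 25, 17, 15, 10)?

Swaps: 35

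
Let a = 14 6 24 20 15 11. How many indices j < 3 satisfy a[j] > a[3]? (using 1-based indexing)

The element at index 3 is 24.
Elements before it: 14, 6
None of them are larger than 24.

0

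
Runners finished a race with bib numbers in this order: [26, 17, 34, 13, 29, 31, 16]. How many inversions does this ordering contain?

11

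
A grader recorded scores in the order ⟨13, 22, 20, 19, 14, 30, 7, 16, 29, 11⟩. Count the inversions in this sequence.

Inversions: 25

For each element, count later entries that are smaller:
13 → 7, 11 → 2
22 → 20, 19, 14, 7, 16, 11 → 6
20 → 19, 14, 7, 16, 11 → 5
19 → 14, 7, 16, 11 → 4
14 → 7, 11 → 2
30 → 7, 16, 29, 11 → 4
7 → none → 0
16 → 11 → 1
29 → 11 → 1
11 → none → 0
Sum: 2 + 6 + 5 + 4 + 2 + 4 + 0 + 1 + 1 + 0 = 25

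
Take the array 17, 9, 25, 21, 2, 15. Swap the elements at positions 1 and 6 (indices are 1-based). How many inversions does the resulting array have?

There are 8 inversions.

Positions 1 and 6 hold 17 and 15; after swapping, the array is [15, 9, 25, 21, 2, 17].
Sweep left to right; for each value list the smaller values that follow it:
15: 2
9: 1
25: 3
21: 2
2: 0
17: 0
Sum: 2 + 1 + 3 + 2 + 0 + 0 = 8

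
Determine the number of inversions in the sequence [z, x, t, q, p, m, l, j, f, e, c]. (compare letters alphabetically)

55

Count, for each position, how many later elements it exceeds:
z → x, t, q, p, m, l, j, f, e, c → 10
x → t, q, p, m, l, j, f, e, c → 9
t → q, p, m, l, j, f, e, c → 8
q → p, m, l, j, f, e, c → 7
p → m, l, j, f, e, c → 6
m → l, j, f, e, c → 5
l → j, f, e, c → 4
j → f, e, c → 3
f → e, c → 2
e → c → 1
c → none → 0
Sum: 10 + 9 + 8 + 7 + 6 + 5 + 4 + 3 + 2 + 1 + 0 = 55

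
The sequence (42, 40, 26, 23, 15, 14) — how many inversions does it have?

15

Sweep left to right; for each value list the smaller values that follow it:
42 → 40, 26, 23, 15, 14 → 5
40 → 26, 23, 15, 14 → 4
26 → 23, 15, 14 → 3
23 → 15, 14 → 2
15 → 14 → 1
14 → none → 0
Sum: 5 + 4 + 3 + 2 + 1 + 0 = 15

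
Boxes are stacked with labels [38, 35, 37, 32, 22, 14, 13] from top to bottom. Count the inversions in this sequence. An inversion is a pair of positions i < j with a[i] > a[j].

20 inversions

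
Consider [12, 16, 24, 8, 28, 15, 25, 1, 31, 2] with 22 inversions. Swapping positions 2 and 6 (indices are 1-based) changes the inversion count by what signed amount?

-1

Positions 2 and 6 hold 16 and 15; after swapping, the array is [12, 15, 24, 8, 28, 16, 25, 1, 31, 2].
For each element, count later entries that are smaller:
12: 3
15: 3
24: 4
8: 2
28: 4
16: 2
25: 2
1: 0
31: 1
2: 0
Sum: 3 + 3 + 4 + 2 + 4 + 2 + 2 + 0 + 1 + 0 = 21
Change: 21 − 22 = -1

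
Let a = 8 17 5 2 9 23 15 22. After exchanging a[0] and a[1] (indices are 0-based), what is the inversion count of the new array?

Positions 0 and 1 hold 8 and 17; after swapping, the array is [17, 8, 5, 2, 9, 23, 15, 22].
For each element, count later entries that are smaller:
17 → 8, 5, 2, 9, 15 → 5
8 → 5, 2 → 2
5 → 2 → 1
2 → none → 0
9 → none → 0
23 → 15, 22 → 2
15 → none → 0
22 → none → 0
Sum: 5 + 2 + 1 + 0 + 0 + 2 + 0 + 0 = 10

10 inversions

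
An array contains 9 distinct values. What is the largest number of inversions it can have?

The maximum occurs when the array is in strictly decreasing order: every one of the C(9, 2) pairs is inverted.
C(9, 2) = 9·8/2 = 36

36 inversions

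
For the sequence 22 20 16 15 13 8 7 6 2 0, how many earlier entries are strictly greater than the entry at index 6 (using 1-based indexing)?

5 such elements

The element at index 6 is 8.
Elements before it: 22, 20, 16, 15, 13
Those larger than 8: 22, 20, 16, 15, 13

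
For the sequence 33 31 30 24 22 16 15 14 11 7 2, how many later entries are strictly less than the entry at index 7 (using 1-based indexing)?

4

The element at index 7 is 15.
Elements after it: 14, 11, 7, 2
Those smaller than 15: 14, 11, 7, 2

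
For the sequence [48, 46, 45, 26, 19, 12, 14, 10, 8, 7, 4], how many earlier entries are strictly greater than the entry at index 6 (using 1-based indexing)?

5 such elements

The element at index 6 is 12.
Elements before it: 48, 46, 45, 26, 19
Those larger than 12: 48, 46, 45, 26, 19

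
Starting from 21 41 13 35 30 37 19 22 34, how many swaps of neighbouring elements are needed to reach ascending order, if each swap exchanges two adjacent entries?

The minimum number of adjacent swaps to sort an array equals its inversion count, since every such swap removes exactly one inversion.
Count inversions — for each element, later elements that are smaller:
21: 13, 19 → 2
41: 13, 35, 30, 37, 19, 22, 34 → 7
13: none → 0
35: 30, 19, 22, 34 → 4
30: 19, 22 → 2
37: 19, 22, 34 → 3
19: none → 0
22: none → 0
34: none → 0
Total inversions: 2 + 7 + 0 + 4 + 2 + 3 + 0 + 0 + 0 = 18

18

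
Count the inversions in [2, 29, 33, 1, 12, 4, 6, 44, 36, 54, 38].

14

Count, for each position, how many later elements it exceeds:
2 → 1 → 1
29 → 1, 12, 4, 6 → 4
33 → 1, 12, 4, 6 → 4
1 → none → 0
12 → 4, 6 → 2
4 → none → 0
6 → none → 0
44 → 36, 38 → 2
36 → none → 0
54 → 38 → 1
38 → none → 0
Sum: 1 + 4 + 4 + 0 + 2 + 0 + 0 + 2 + 0 + 1 + 0 = 14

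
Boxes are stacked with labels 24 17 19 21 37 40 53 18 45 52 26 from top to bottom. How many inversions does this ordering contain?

Sweep left to right; for each value list the smaller values that follow it:
24: 4
17: 0
19: 1
21: 1
37: 2
40: 2
53: 4
18: 0
45: 1
52: 1
26: 0
Sum: 4 + 0 + 1 + 1 + 2 + 2 + 4 + 0 + 1 + 1 + 0 = 16

There are 16 out-of-order pairs.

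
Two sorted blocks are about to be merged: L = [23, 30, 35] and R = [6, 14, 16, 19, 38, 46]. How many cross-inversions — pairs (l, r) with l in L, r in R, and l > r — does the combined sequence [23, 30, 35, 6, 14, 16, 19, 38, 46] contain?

12 split inversions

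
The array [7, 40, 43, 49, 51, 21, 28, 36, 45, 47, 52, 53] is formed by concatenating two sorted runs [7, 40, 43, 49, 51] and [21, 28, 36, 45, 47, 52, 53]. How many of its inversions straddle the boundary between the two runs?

Count, for every r in R, how many entries of L exceed r:
r = 21: 40, 43, 49, 51 → 4
r = 28: 40, 43, 49, 51 → 4
r = 36: 40, 43, 49, 51 → 4
r = 45: 49, 51 → 2
r = 47: 49, 51 → 2
r = 52: none → 0
r = 53: none → 0
Cross-inversions: 4 + 4 + 4 + 2 + 2 + 0 + 0 = 16

There are 16 split inversions.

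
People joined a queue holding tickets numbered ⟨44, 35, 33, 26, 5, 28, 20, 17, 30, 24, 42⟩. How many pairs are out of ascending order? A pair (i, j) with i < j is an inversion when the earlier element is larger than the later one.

Sweep left to right; for each value list the smaller values that follow it:
44 → 35, 33, 26, 5, 28, 20, 17, 30, 24, 42 → 10
35 → 33, 26, 5, 28, 20, 17, 30, 24 → 8
33 → 26, 5, 28, 20, 17, 30, 24 → 7
26 → 5, 20, 17, 24 → 4
5 → none → 0
28 → 20, 17, 24 → 3
20 → 17 → 1
17 → none → 0
30 → 24 → 1
24 → none → 0
42 → none → 0
Sum: 10 + 8 + 7 + 4 + 0 + 3 + 1 + 0 + 1 + 0 + 0 = 34

Inversions: 34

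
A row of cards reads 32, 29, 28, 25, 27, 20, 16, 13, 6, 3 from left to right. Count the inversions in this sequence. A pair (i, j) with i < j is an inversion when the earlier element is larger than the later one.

Count, for each position, how many later elements it exceeds:
32 → 29, 28, 25, 27, 20, 16, 13, 6, 3 → 9
29 → 28, 25, 27, 20, 16, 13, 6, 3 → 8
28 → 25, 27, 20, 16, 13, 6, 3 → 7
25 → 20, 16, 13, 6, 3 → 5
27 → 20, 16, 13, 6, 3 → 5
20 → 16, 13, 6, 3 → 4
16 → 13, 6, 3 → 3
13 → 6, 3 → 2
6 → 3 → 1
3 → none → 0
Sum: 9 + 8 + 7 + 5 + 5 + 4 + 3 + 2 + 1 + 0 = 44

44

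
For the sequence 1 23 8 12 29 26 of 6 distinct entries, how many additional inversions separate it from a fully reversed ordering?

12

Maximum inversions for 6 distinct elements is C(6, 2) = 6·5/2 = 15.
Current inversions — for each element, count later smaller elements:
1: 0
23: 2
8: 0
12: 0
29: 1
26: 0
Current total: 0 + 2 + 0 + 0 + 1 + 0 = 3
Shortfall: 15 − 3 = 12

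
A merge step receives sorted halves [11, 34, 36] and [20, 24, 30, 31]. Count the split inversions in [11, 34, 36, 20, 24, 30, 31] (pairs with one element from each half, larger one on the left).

8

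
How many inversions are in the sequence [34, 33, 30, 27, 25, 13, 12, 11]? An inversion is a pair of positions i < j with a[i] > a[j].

For each element, count later entries that are smaller:
34: 7
33: 6
30: 5
27: 4
25: 3
13: 2
12: 1
11: 0
Sum: 7 + 6 + 5 + 4 + 3 + 2 + 1 + 0 = 28

Inversions: 28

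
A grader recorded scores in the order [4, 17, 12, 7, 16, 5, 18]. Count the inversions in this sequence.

8 inversions

Inversion pairs (indices are 1-based):
(2,3): 17 > 12
(2,4): 17 > 7
(2,5): 17 > 16
(2,6): 17 > 5
(3,4): 12 > 7
(3,6): 12 > 5
(4,6): 7 > 5
(5,6): 16 > 5
That's 8 pairs.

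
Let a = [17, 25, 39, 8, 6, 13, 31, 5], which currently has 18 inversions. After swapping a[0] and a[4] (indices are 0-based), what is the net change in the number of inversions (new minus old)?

-3

Positions 0 and 4 hold 17 and 6; after swapping, the array is [6, 25, 39, 8, 17, 13, 31, 5].
For each element, count later entries that are smaller:
6: 1
25: 4
39: 5
8: 1
17: 2
13: 1
31: 1
5: 0
Sum: 1 + 4 + 5 + 1 + 2 + 1 + 1 + 0 = 15
Change: 15 − 18 = -3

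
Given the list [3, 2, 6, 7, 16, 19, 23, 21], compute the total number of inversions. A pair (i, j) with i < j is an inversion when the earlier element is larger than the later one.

2 inversions

Element-by-element contributions:
3 → 2 → 1
2 → none → 0
6 → none → 0
7 → none → 0
16 → none → 0
19 → none → 0
23 → 21 → 1
21 → none → 0
Sum: 1 + 0 + 0 + 0 + 0 + 0 + 1 + 0 = 2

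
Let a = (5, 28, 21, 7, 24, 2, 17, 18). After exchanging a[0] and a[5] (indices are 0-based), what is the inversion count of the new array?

14

Positions 0 and 5 hold 5 and 2; after swapping, the array is [2, 28, 21, 7, 24, 5, 17, 18].
Sweep left to right; for each value list the smaller values that follow it:
2 → none → 0
28 → 21, 7, 24, 5, 17, 18 → 6
21 → 7, 5, 17, 18 → 4
7 → 5 → 1
24 → 5, 17, 18 → 3
5 → none → 0
17 → none → 0
18 → none → 0
Sum: 0 + 6 + 4 + 1 + 3 + 0 + 0 + 0 = 14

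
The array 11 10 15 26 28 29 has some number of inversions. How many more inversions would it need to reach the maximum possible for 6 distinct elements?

14 inversions short

Maximum inversions for 6 distinct elements is C(6, 2) = 6·5/2 = 15.
Current inversions — for each element, count later smaller elements:
11: 1
10: 0
15: 0
26: 0
28: 0
29: 0
Current total: 1 + 0 + 0 + 0 + 0 + 0 = 1
Shortfall: 15 − 1 = 14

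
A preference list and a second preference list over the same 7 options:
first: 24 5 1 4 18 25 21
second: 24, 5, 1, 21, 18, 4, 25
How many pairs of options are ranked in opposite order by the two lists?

4

Assign each item its position (1..7) in the first ordering, then rewrite the second ordering as that position sequence:
positions: 24→1, 5→2, 1→3, 4→4, 18→5, 25→6, 21→7
second ordering as positions: [1, 2, 3, 7, 5, 4, 6]
Discordant pairs = inversions in this position sequence.
1: 0
2: 0
3: 0
7: 5, 4, 6 → 3
5: 4 → 1
4: 0
6: 0
Total: 0 + 0 + 0 + 3 + 1 + 0 + 0 = 4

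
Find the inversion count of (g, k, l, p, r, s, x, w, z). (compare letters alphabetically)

Element-by-element contributions:
g → none → 0
k → none → 0
l → none → 0
p → none → 0
r → none → 0
s → none → 0
x → w → 1
w → none → 0
z → none → 0
Sum: 0 + 0 + 0 + 0 + 0 + 0 + 1 + 0 + 0 = 1

1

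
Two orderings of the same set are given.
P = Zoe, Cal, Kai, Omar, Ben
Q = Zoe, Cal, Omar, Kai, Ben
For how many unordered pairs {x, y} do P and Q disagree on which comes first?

Assign each item its position (1..5) in the first ordering, then rewrite the second ordering as that position sequence:
positions: Zoe→1, Cal→2, Kai→3, Omar→4, Ben→5
second ordering as positions: [1, 2, 4, 3, 5]
Discordant pairs = inversions in this position sequence.
1: 0
2: 0
4: 3 → 1
3: 0
5: 0
Total: 0 + 0 + 1 + 0 + 0 = 1

1 disagreeing pair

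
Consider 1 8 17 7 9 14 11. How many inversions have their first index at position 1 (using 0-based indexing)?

1

The element at index 1 is 8.
Elements after it: 17, 7, 9, 14, 11
Those smaller than 8: 7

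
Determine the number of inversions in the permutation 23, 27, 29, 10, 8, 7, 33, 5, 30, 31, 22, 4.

Count, for each position, how many later elements it exceeds:
23 → 10, 8, 7, 5, 22, 4 → 6
27 → 10, 8, 7, 5, 22, 4 → 6
29 → 10, 8, 7, 5, 22, 4 → 6
10 → 8, 7, 5, 4 → 4
8 → 7, 5, 4 → 3
7 → 5, 4 → 2
33 → 5, 30, 31, 22, 4 → 5
5 → 4 → 1
30 → 22, 4 → 2
31 → 22, 4 → 2
22 → 4 → 1
4 → none → 0
Sum: 6 + 6 + 6 + 4 + 3 + 2 + 5 + 1 + 2 + 2 + 1 + 0 = 38

38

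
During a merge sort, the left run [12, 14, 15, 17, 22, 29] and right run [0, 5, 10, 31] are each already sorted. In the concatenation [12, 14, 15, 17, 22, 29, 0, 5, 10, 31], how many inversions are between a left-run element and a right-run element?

For each element r of the right run, count left-run elements greater than r:
r = 0: 12, 14, 15, 17, 22, 29 → 6
r = 5: 12, 14, 15, 17, 22, 29 → 6
r = 10: 12, 14, 15, 17, 22, 29 → 6
r = 31: none → 0
Cross-inversions: 6 + 6 + 6 + 0 = 18

Split inversions: 18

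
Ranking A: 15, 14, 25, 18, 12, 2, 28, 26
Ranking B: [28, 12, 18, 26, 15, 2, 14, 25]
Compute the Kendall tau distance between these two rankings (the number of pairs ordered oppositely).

19

Assign each item its position (1..8) in the first ordering, then rewrite the second ordering as that position sequence:
positions: 15→1, 14→2, 25→3, 18→4, 12→5, 2→6, 28→7, 26→8
second ordering as positions: [7, 5, 4, 8, 1, 6, 2, 3]
Discordant pairs = inversions in this position sequence.
7: 5, 4, 1, 6, 2, 3 → 6
5: 4, 1, 2, 3 → 4
4: 1, 2, 3 → 3
8: 1, 6, 2, 3 → 4
1: 0
6: 2, 3 → 2
2: 0
3: 0
Total: 6 + 4 + 3 + 4 + 0 + 2 + 0 + 0 = 19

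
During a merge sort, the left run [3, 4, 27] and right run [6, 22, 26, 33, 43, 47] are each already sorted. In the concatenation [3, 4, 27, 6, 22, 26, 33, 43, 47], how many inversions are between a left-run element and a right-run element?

3

Take each right-half value and tally the left-half values above it:
r = 6: 27 → 1
r = 22: 27 → 1
r = 26: 27 → 1
r = 33: none → 0
r = 43: none → 0
r = 47: none → 0
Cross-inversions: 1 + 1 + 1 + 0 + 0 + 0 = 3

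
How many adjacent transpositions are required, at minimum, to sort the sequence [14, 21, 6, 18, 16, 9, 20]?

Each adjacent swap fixes exactly one inversion, so the minimum swap count equals the number of inversions.
Count inversions — for each element, later elements that are smaller:
14: 6, 9 → 2
21: 6, 18, 16, 9, 20 → 5
6: none → 0
18: 16, 9 → 2
16: 9 → 1
9: none → 0
20: none → 0
Total inversions: 2 + 5 + 0 + 2 + 1 + 0 + 0 = 10

10 swaps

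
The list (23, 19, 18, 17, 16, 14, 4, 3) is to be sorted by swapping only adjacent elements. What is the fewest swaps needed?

28 swaps

The minimum number of adjacent swaps to sort an array equals its inversion count, since every such swap removes exactly one inversion.
Count inversions — for each element, later elements that are smaller:
23: 19, 18, 17, 16, 14, 4, 3 → 7
19: 18, 17, 16, 14, 4, 3 → 6
18: 17, 16, 14, 4, 3 → 5
17: 16, 14, 4, 3 → 4
16: 14, 4, 3 → 3
14: 4, 3 → 2
4: 3 → 1
3: none → 0
Total inversions: 7 + 6 + 5 + 4 + 3 + 2 + 1 + 0 = 28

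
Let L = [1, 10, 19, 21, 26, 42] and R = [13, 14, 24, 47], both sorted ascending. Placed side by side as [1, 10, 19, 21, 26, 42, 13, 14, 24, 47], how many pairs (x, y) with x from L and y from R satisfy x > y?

10 split inversions

Take each right-half value and tally the left-half values above it:
r = 13: 19, 21, 26, 42 → 4
r = 14: 19, 21, 26, 42 → 4
r = 24: 26, 42 → 2
r = 47: none → 0
Cross-inversions: 4 + 4 + 2 + 0 = 10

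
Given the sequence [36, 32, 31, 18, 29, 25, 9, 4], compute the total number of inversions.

Element-by-element contributions:
36 → 32, 31, 18, 29, 25, 9, 4 → 7
32 → 31, 18, 29, 25, 9, 4 → 6
31 → 18, 29, 25, 9, 4 → 5
18 → 9, 4 → 2
29 → 25, 9, 4 → 3
25 → 9, 4 → 2
9 → 4 → 1
4 → none → 0
Sum: 7 + 6 + 5 + 2 + 3 + 2 + 1 + 0 = 26

Inversions: 26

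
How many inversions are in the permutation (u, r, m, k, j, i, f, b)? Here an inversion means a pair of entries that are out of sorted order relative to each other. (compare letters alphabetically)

Count, for each position, how many later elements it exceeds:
u → r, m, k, j, i, f, b → 7
r → m, k, j, i, f, b → 6
m → k, j, i, f, b → 5
k → j, i, f, b → 4
j → i, f, b → 3
i → f, b → 2
f → b → 1
b → none → 0
Sum: 7 + 6 + 5 + 4 + 3 + 2 + 1 + 0 = 28

28 out-of-order pairs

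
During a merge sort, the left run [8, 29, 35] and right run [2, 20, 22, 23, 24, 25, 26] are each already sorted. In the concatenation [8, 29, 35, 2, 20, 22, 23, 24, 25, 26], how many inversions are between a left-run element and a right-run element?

15 cross-inversions

Take each right-half value and tally the left-half values above it:
r = 2: 8, 29, 35 → 3
r = 20: 29, 35 → 2
r = 22: 29, 35 → 2
r = 23: 29, 35 → 2
r = 24: 29, 35 → 2
r = 25: 29, 35 → 2
r = 26: 29, 35 → 2
Cross-inversions: 3 + 2 + 2 + 2 + 2 + 2 + 2 = 15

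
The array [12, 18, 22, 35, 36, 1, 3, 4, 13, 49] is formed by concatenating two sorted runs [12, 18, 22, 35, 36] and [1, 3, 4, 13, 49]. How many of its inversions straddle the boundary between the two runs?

19

Count, for every r in R, how many entries of L exceed r:
r = 1: 12, 18, 22, 35, 36 → 5
r = 3: 12, 18, 22, 35, 36 → 5
r = 4: 12, 18, 22, 35, 36 → 5
r = 13: 18, 22, 35, 36 → 4
r = 49: none → 0
Cross-inversions: 5 + 5 + 5 + 4 + 0 = 19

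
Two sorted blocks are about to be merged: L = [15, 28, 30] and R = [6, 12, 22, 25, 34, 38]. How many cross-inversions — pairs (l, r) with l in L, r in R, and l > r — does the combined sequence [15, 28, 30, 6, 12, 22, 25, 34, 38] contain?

Take each right-half value and tally the left-half values above it:
r = 6: 15, 28, 30 → 3
r = 12: 15, 28, 30 → 3
r = 22: 28, 30 → 2
r = 25: 28, 30 → 2
r = 34: none → 0
r = 38: none → 0
Cross-inversions: 3 + 3 + 2 + 2 + 0 + 0 = 10

10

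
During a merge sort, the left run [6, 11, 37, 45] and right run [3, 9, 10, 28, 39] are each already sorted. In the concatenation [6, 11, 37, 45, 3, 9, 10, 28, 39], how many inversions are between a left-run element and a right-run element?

Cross-inversions: 13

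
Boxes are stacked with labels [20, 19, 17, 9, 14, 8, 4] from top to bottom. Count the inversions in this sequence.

Count, for each position, how many later elements it exceeds:
20 → 19, 17, 9, 14, 8, 4 → 6
19 → 17, 9, 14, 8, 4 → 5
17 → 9, 14, 8, 4 → 4
9 → 8, 4 → 2
14 → 8, 4 → 2
8 → 4 → 1
4 → none → 0
Sum: 6 + 5 + 4 + 2 + 2 + 1 + 0 = 20

20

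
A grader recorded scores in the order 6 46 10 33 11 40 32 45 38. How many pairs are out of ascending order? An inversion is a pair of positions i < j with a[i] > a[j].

Inversions: 12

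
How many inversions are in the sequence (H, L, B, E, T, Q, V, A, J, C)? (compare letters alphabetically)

23

For each element, count later entries that are smaller:
H: 4
L: 5
B: 1
E: 2
T: 4
Q: 3
V: 3
A: 0
J: 1
C: 0
Sum: 4 + 5 + 1 + 2 + 4 + 3 + 3 + 0 + 1 + 0 = 23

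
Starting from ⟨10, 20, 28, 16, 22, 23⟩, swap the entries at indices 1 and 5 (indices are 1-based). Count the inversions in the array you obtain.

9

Positions 1 and 5 hold 10 and 22; after swapping, the array is [22, 20, 28, 16, 10, 23].
Element-by-element contributions:
22: 3
20: 2
28: 3
16: 1
10: 0
23: 0
Sum: 3 + 2 + 3 + 1 + 0 + 0 = 9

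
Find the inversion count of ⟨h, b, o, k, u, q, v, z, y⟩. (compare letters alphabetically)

Sweep left to right; for each value list the smaller values that follow it:
h: 1
b: 0
o: 1
k: 0
u: 1
q: 0
v: 0
z: 1
y: 0
Sum: 1 + 0 + 1 + 0 + 1 + 0 + 0 + 1 + 0 = 4

4 out-of-order pairs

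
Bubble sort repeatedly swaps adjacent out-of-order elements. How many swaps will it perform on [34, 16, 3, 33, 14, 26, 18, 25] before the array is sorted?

15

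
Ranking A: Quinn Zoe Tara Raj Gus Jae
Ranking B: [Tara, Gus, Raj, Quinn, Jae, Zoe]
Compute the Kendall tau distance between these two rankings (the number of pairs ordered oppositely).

8 discordant pairs

Assign each item its position (1..6) in the first ordering, then rewrite the second ordering as that position sequence:
positions: Quinn→1, Zoe→2, Tara→3, Raj→4, Gus→5, Jae→6
second ordering as positions: [3, 5, 4, 1, 6, 2]
Discordant pairs = inversions in this position sequence.
3: 1, 2 → 2
5: 4, 1, 2 → 3
4: 1, 2 → 2
1: 0
6: 2 → 1
2: 0
Total: 2 + 3 + 2 + 0 + 1 + 0 = 8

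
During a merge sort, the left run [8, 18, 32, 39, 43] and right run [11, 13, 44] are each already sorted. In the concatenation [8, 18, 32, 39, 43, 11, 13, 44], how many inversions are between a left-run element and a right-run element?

8

Count, for every r in R, how many entries of L exceed r:
r = 11: 18, 32, 39, 43 → 4
r = 13: 18, 32, 39, 43 → 4
r = 44: none → 0
Cross-inversions: 4 + 4 + 0 = 8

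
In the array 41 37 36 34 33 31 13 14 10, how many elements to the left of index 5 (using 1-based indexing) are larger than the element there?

The element at index 5 is 33.
Elements before it: 41, 37, 36, 34
Those larger than 33: 41, 37, 36, 34

4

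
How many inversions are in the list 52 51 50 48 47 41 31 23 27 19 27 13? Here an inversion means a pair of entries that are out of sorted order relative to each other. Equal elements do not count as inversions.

62

Element-by-element contributions:
52 → 51, 50, 48, 47, 41, 31, 23, 27, 19, 27, 13 → 11
51 → 50, 48, 47, 41, 31, 23, 27, 19, 27, 13 → 10
50 → 48, 47, 41, 31, 23, 27, 19, 27, 13 → 9
48 → 47, 41, 31, 23, 27, 19, 27, 13 → 8
47 → 41, 31, 23, 27, 19, 27, 13 → 7
41 → 31, 23, 27, 19, 27, 13 → 6
31 → 23, 27, 19, 27, 13 → 5
23 → 19, 13 → 2
27 → 19, 13 → 2
19 → 13 → 1
27 → 13 → 1
13 → none → 0
Sum: 11 + 10 + 9 + 8 + 7 + 6 + 5 + 2 + 2 + 1 + 1 + 0 = 62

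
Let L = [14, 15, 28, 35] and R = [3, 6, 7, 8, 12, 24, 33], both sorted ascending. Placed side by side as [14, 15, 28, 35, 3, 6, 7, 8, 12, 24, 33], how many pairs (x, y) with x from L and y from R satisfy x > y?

Take each right-half value and tally the left-half values above it:
r = 3: 14, 15, 28, 35 → 4
r = 6: 14, 15, 28, 35 → 4
r = 7: 14, 15, 28, 35 → 4
r = 8: 14, 15, 28, 35 → 4
r = 12: 14, 15, 28, 35 → 4
r = 24: 28, 35 → 2
r = 33: 35 → 1
Cross-inversions: 4 + 4 + 4 + 4 + 4 + 2 + 1 = 23

23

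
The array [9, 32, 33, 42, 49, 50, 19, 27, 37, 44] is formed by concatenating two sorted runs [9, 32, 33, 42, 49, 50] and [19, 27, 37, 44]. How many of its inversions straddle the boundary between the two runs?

15

Count, for every r in R, how many entries of L exceed r:
r = 19: 32, 33, 42, 49, 50 → 5
r = 27: 32, 33, 42, 49, 50 → 5
r = 37: 42, 49, 50 → 3
r = 44: 49, 50 → 2
Cross-inversions: 5 + 5 + 3 + 2 = 15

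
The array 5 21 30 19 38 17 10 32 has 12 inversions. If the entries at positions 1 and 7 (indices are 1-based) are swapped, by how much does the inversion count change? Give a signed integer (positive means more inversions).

Positions 1 and 7 hold 5 and 10; after swapping, the array is [10, 21, 30, 19, 38, 17, 5, 32].
Count, for each position, how many later elements it exceeds:
10 → 5 → 1
21 → 19, 17, 5 → 3
30 → 19, 17, 5 → 3
19 → 17, 5 → 2
38 → 17, 5, 32 → 3
17 → 5 → 1
5 → none → 0
32 → none → 0
Sum: 1 + 3 + 3 + 2 + 3 + 1 + 0 + 0 = 13
Change: 13 − 12 = +1

+1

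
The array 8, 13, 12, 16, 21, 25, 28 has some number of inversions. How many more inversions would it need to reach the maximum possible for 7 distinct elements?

20

Maximum inversions for 7 distinct elements is C(7, 2) = 7·6/2 = 21.
Current inversions — for each element, count later smaller elements:
8: 0
13: 1
12: 0
16: 0
21: 0
25: 0
28: 0
Current total: 0 + 1 + 0 + 0 + 0 + 0 + 0 = 1
Shortfall: 21 − 1 = 20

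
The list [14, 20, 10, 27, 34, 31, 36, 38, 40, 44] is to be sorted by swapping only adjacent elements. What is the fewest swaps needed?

3 swaps

Each adjacent swap fixes exactly one inversion, so the minimum swap count equals the number of inversions.
Count inversions — for each element, later elements that are smaller:
14: 10 → 1
20: 10 → 1
10: none → 0
27: none → 0
34: 31 → 1
31: none → 0
36: none → 0
38: none → 0
40: none → 0
44: none → 0
Total inversions: 1 + 1 + 0 + 0 + 1 + 0 + 0 + 0 + 0 + 0 = 3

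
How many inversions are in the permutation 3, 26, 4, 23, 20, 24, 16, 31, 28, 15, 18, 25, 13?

Element-by-element contributions:
3 → none → 0
26 → 4, 23, 20, 24, 16, 15, 18, 25, 13 → 9
4 → none → 0
23 → 20, 16, 15, 18, 13 → 5
20 → 16, 15, 18, 13 → 4
24 → 16, 15, 18, 13 → 4
16 → 15, 13 → 2
31 → 28, 15, 18, 25, 13 → 5
28 → 15, 18, 25, 13 → 4
15 → 13 → 1
18 → 13 → 1
25 → 13 → 1
13 → none → 0
Sum: 0 + 9 + 0 + 5 + 4 + 4 + 2 + 5 + 4 + 1 + 1 + 1 + 0 = 36

Inversions: 36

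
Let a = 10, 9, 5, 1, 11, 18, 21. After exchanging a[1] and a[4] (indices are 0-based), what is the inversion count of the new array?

7

Positions 1 and 4 hold 9 and 11; after swapping, the array is [10, 11, 5, 1, 9, 18, 21].
For each element, count later entries that are smaller:
10 → 5, 1, 9 → 3
11 → 5, 1, 9 → 3
5 → 1 → 1
1 → none → 0
9 → none → 0
18 → none → 0
21 → none → 0
Sum: 3 + 3 + 1 + 0 + 0 + 0 + 0 = 7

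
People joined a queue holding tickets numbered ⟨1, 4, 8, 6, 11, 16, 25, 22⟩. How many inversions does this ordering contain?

Element-by-element contributions:
1: 0
4: 0
8: 1
6: 0
11: 0
16: 0
25: 1
22: 0
Sum: 0 + 0 + 1 + 0 + 0 + 0 + 1 + 0 = 2

2 out-of-order pairs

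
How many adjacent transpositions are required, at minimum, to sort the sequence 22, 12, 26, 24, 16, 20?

8 swaps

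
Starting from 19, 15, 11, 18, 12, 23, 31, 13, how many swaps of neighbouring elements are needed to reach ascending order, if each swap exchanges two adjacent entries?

12 swaps

The minimum number of adjacent swaps to sort an array equals its inversion count, since every such swap removes exactly one inversion.
Count inversions — for each element, later elements that are smaller:
19: 15, 11, 18, 12, 13 → 5
15: 11, 12, 13 → 3
11: none → 0
18: 12, 13 → 2
12: none → 0
23: 13 → 1
31: 13 → 1
13: none → 0
Total inversions: 5 + 3 + 0 + 2 + 0 + 1 + 1 + 0 = 12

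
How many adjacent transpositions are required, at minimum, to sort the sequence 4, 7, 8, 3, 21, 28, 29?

There are 3 swaps.

Minimum adjacent swaps = number of inversions (each swap of adjacent out-of-order elements removes one inversion and no swap can remove more).
Count inversions — for each element, later elements that are smaller:
4: 3 → 1
7: 3 → 1
8: 3 → 1
3: none → 0
21: none → 0
28: none → 0
29: none → 0
Total inversions: 1 + 1 + 1 + 0 + 0 + 0 + 0 = 3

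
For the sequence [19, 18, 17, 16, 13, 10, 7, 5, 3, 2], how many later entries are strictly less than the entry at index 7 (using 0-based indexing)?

2

The element at index 7 is 5.
Elements after it: 3, 2
Those smaller than 5: 3, 2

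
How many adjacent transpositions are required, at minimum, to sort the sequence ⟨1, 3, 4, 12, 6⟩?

1

Each adjacent swap fixes exactly one inversion, so the minimum swap count equals the number of inversions.
Count inversions — for each element, later elements that are smaller:
1: none → 0
3: none → 0
4: none → 0
12: 6 → 1
6: none → 0
Total inversions: 0 + 0 + 0 + 1 + 0 = 1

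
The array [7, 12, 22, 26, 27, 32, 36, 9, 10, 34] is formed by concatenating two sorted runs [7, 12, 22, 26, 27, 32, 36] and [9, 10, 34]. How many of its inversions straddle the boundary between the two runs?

13

Take each right-half value and tally the left-half values above it:
r = 9: 12, 22, 26, 27, 32, 36 → 6
r = 10: 12, 22, 26, 27, 32, 36 → 6
r = 34: 36 → 1
Cross-inversions: 6 + 6 + 1 = 13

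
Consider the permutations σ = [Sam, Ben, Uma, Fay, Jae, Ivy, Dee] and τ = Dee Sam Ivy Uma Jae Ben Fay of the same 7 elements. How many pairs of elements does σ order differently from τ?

Assign each item its position (1..7) in the first ordering, then rewrite the second ordering as that position sequence:
positions: Sam→1, Ben→2, Uma→3, Fay→4, Jae→5, Ivy→6, Dee→7
second ordering as positions: [7, 1, 6, 3, 5, 2, 4]
Discordant pairs = inversions in this position sequence.
7: 1, 6, 3, 5, 2, 4 → 6
1: 0
6: 3, 5, 2, 4 → 4
3: 2 → 1
5: 2, 4 → 2
2: 0
4: 0
Total: 6 + 0 + 4 + 1 + 2 + 0 + 0 = 13

13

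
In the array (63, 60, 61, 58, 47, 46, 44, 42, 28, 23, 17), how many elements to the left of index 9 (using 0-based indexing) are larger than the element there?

9

The element at index 9 is 23.
Elements before it: 63, 60, 61, 58, 47, 46, 44, 42, 28
Those larger than 23: 63, 60, 61, 58, 47, 46, 44, 42, 28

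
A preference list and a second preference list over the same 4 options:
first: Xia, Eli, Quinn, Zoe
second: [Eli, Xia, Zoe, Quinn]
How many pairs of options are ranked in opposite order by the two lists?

Assign each item its position (1..4) in the first ordering, then rewrite the second ordering as that position sequence:
positions: Xia→1, Eli→2, Quinn→3, Zoe→4
second ordering as positions: [2, 1, 4, 3]
Discordant pairs = inversions in this position sequence.
2: 1 → 1
1: 0
4: 3 → 1
3: 0
Total: 1 + 0 + 1 + 0 = 2

2 pairs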